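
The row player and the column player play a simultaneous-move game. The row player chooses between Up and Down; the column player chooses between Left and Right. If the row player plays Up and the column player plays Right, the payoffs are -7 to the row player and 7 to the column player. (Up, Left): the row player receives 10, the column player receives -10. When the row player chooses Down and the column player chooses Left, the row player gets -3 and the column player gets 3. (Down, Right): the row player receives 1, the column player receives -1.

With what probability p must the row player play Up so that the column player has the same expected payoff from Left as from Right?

p = 4/21

The row player's mix must leave the column player indifferent between Left and Right.
  the column player's payoff to Left: p·(-10) + (1−p)·3 = -13p + 3
  the column player's payoff to Right: p·7 + (1−p)·(-1) = 8p - 1
  -13p + 3 = 8p - 1  ⇒  -21p = -4  ⇒  p = 4/21.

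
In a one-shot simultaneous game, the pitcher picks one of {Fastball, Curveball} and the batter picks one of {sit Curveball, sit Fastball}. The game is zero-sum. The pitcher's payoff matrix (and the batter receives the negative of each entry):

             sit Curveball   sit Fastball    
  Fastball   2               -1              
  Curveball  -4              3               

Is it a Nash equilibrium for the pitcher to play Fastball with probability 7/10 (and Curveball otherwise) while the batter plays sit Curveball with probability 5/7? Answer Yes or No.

No

Given the batter's mix q = 5/7, the pitcher's payoff from Fastball is 8/7 but from Curveball is -2. The pitcher strictly prefers Fastball, so the pitcher would not mix.
So the proposed profile is not a Nash equilibrium.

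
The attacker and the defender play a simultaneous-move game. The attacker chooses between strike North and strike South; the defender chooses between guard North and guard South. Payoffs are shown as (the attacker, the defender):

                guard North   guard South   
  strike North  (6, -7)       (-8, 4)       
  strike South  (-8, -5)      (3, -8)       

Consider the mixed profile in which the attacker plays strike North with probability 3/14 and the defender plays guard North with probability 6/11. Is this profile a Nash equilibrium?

No

Given the defender's mix q = 6/11, the attacker's payoff from strike North is -4/11 but from strike South is -3. The attacker strictly prefers strike North, so the attacker would not mix.
So the proposed profile is not a Nash equilibrium.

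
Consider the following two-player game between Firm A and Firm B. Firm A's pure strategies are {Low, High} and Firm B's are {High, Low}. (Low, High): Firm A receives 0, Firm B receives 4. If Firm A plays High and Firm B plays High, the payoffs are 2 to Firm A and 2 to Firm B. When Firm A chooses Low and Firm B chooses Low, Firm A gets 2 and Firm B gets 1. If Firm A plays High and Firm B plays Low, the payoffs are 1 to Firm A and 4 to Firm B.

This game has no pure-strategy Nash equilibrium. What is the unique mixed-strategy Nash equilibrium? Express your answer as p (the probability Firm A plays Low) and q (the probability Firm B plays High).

p = 2/5, q = 1/3

For Firm B to be willing to mix, Firm B must be indifferent between High and Low, which pins down Firm A's mix.
  Firm B's payoff from High: p·4 + (1−p)·2 = 2p + 2
  Firm B's payoff from Low: p·1 + (1−p)·4 = -3p + 4
  2p + 2 = -3p + 4  ⇒  5p = 2  ⇒  p = 2/5.
Firm A's indifference between Low and High determines Firm B's mixing probability q:
  Firm A's expected payoff from Low: q·0 + (1−q)·2 = -2q + 2
  Firm A's expected payoff from High: q·2 + (1−q)·1 = q + 1
  -2q + 2 = q + 1  ⇒  -3q = -1  ⇒  q = 1/3.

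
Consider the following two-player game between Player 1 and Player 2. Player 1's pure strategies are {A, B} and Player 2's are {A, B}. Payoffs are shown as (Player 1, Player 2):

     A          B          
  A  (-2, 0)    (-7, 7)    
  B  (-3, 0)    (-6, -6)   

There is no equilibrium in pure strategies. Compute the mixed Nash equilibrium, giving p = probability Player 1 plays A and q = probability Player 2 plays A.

p = 6/13, q = 1/2

Player 2's indifference between A and B determines Player 1's mixing probability p:
  Player 2's payoff to A: p·0 + (1−p)·0 = 0
  Player 2's payoff to B: p·7 + (1−p)·(-6) = 13p - 6
  0 = 13p - 6  ⇒  -13p = -6  ⇒  p = 6/13.
Player 1's indifference between A and B determines Player 2's mixing probability q:
  Player 1's expected payoff from A: q·(-2) + (1−q)·(-7) = 5q - 7
  Player 1's expected payoff from B: q·(-3) + (1−q)·(-6) = 3q - 6
  5q - 7 = 3q - 6  ⇒  2q = 1  ⇒  q = 1/2.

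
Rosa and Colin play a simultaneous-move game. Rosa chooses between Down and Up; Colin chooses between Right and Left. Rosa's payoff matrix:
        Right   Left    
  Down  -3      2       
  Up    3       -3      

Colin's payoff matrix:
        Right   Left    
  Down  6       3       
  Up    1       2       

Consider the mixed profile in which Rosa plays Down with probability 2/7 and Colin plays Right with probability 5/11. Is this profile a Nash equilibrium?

Given Rosa's mix p = 2/7, Colin's payoff from Right is 17/7 but from Left is 16/7. Colin strictly prefers Right, so Colin would not mix.
So the proposed profile is not a Nash equilibrium.

No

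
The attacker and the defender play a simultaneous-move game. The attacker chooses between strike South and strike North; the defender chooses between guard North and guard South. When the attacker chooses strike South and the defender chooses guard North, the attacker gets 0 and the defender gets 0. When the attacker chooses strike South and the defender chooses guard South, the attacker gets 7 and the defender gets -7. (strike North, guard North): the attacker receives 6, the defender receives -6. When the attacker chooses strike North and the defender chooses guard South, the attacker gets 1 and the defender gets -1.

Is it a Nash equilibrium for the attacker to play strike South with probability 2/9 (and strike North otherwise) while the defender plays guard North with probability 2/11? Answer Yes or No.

No

Given the attacker's mix p = 2/9, the defender's payoff from guard North is -14/3 but from guard South is -7/3. The defender strictly prefers guard South, so the defender would not mix.
So the proposed profile is not a Nash equilibrium.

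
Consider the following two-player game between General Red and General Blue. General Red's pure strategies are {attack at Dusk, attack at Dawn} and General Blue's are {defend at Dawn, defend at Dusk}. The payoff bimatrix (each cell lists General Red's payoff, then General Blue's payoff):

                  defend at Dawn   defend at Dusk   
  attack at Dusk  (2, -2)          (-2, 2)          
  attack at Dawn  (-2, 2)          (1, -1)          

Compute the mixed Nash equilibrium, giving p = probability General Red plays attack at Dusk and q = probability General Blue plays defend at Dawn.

p = 3/7, q = 3/7

General Red's mix must leave General Blue indifferent between defend at Dawn and defend at Dusk.
  General Blue's payoff from defend at Dawn: p·(-2) + (1−p)·2 = -4p + 2
  General Blue's payoff from defend at Dusk: p·2 + (1−p)·(-1) = 3p - 1
  -4p + 2 = 3p - 1  ⇒  -7p = -3  ⇒  p = 3/7.
General Blue's mix must leave General Red indifferent between attack at Dusk and attack at Dawn.
  General Red's payoff to attack at Dusk: q·2 + (1−q)·(-2) = 4q - 2
  General Red's payoff to attack at Dawn: q·(-2) + (1−q)·1 = -3q + 1
  4q - 2 = -3q + 1  ⇒  7q = 3  ⇒  q = 3/7.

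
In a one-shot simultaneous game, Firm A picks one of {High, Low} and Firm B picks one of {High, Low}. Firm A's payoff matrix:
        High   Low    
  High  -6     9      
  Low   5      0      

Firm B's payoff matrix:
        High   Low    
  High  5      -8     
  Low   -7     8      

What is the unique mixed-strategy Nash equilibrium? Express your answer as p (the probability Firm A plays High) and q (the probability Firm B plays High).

p = 15/28, q = 9/20

Firm B's indifference between High and Low determines Firm A's mixing probability p:
  Firm B's payoff to High: p·5 + (1−p)·(-7) = 12p - 7
  Firm B's payoff to Low: p·(-8) + (1−p)·8 = -16p + 8
  12p - 7 = -16p + 8  ⇒  28p = 15  ⇒  p = 15/28.
For Firm A to be willing to mix, Firm A must be indifferent between High and Low, which pins down Firm B's mix.
  Firm A's expected payoff from High: q·(-6) + (1−q)·9 = -15q + 9
  Firm A's expected payoff from Low: q·5 + (1−q)·0 = 5q
  -15q + 9 = 5q  ⇒  -20q = -9  ⇒  q = 9/20.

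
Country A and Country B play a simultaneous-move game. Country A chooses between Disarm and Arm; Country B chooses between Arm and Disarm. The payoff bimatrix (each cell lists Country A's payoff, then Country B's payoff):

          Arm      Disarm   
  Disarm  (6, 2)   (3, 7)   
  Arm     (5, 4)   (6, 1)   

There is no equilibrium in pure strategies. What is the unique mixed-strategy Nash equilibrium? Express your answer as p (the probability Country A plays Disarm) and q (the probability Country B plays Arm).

p = 3/8, q = 3/4

For Country B to be willing to mix, Country B must be indifferent between Arm and Disarm, which pins down Country A's mix.
  Country B's expected payoff from Arm: p·2 + (1−p)·4 = -2p + 4
  Country B's expected payoff from Disarm: p·7 + (1−p)·1 = 6p + 1
  -2p + 4 = 6p + 1  ⇒  -8p = -3  ⇒  p = 3/8.
Country B's mix must leave Country A indifferent between Disarm and Arm.
  Country A's payoff from Disarm: q·6 + (1−q)·3 = 3q + 3
  Country A's payoff from Arm: q·5 + (1−q)·6 = -q + 6
  3q + 3 = -q + 6  ⇒  4q = 3  ⇒  q = 3/4.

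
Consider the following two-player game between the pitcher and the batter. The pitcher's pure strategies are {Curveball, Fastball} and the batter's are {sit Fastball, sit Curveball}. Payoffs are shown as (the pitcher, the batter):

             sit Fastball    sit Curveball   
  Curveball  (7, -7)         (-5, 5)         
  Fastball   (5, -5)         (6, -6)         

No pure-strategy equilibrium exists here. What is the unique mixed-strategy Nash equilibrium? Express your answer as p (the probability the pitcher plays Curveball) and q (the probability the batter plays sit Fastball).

p = 1/13, q = 11/13

Set the batter's expected payoff from sit Fastball equal to that from sit Curveball:
  the batter's payoff to sit Fastball: p·(-7) + (1−p)·(-5) = -2p - 5
  the batter's payoff to sit Curveball: p·5 + (1−p)·(-6) = 11p - 6
  -2p - 5 = 11p - 6  ⇒  -13p = -1  ⇒  p = 1/13.
Set the pitcher's expected payoff from Curveball equal to that from Fastball:
  the pitcher's payoff from Curveball: q·7 + (1−q)·(-5) = 12q - 5
  the pitcher's payoff from Fastball: q·5 + (1−q)·6 = -q + 6
  12q - 5 = -q + 6  ⇒  13q = 11  ⇒  q = 11/13.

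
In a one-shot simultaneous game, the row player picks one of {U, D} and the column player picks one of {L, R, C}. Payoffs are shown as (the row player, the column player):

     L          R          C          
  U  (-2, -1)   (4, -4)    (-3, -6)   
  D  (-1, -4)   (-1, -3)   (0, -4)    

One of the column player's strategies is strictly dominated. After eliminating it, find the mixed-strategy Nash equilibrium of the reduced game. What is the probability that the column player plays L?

q = 5/6

The column player's strategy C is strictly dominated by R: -4 > -6 and -3 > -4. Eliminate C.
For the row player to be willing to mix, the row player must be indifferent between U and D, which pins down the column player's mix.
  the row player's payoff to U: q·(-2) + (1−q)·4 = -6q + 4
  the row player's payoff to D: q·(-1) + (1−q)·(-1) = -1
  -6q + 4 = -1  ⇒  -6q = -5  ⇒  q = 5/6.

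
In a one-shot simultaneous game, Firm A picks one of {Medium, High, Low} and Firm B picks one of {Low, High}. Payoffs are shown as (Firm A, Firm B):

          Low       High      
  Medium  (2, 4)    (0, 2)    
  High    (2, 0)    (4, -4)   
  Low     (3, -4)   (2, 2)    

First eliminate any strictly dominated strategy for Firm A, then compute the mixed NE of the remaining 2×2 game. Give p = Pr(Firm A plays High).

Firm A's strategy Medium is strictly dominated by Low: 3 > 2 and 2 > 0. Eliminate Medium.
In a mixed equilibrium Firm B is indifferent between Low and High; this condition fixes p.
  Firm B's payoff to Low: p·0 + (1−p)·(-4) = 4p - 4
  Firm B's payoff to High: p·(-4) + (1−p)·2 = -6p + 2
  4p - 4 = -6p + 2  ⇒  10p = 6  ⇒  p = 3/5.

p = 3/5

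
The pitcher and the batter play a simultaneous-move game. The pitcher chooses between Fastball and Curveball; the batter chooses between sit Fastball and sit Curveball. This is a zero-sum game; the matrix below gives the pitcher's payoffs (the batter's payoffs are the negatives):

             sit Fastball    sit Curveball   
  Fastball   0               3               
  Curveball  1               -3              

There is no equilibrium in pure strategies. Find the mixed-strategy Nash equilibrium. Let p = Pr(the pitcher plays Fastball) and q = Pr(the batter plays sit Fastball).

The pitcher's mix must leave the batter indifferent between sit Fastball and sit Curveball.
  the batter's payoff to sit Fastball: p·0 + (1−p)·(-1) = p - 1
  the batter's payoff to sit Curveball: p·(-3) + (1−p)·3 = -6p + 3
  p - 1 = -6p + 3  ⇒  7p = 4  ⇒  p = 4/7.
For the pitcher to be willing to mix, the pitcher must be indifferent between Fastball and Curveball, which pins down the batter's mix.
  the pitcher's expected payoff from Fastball: q·0 + (1−q)·3 = -3q + 3
  the pitcher's expected payoff from Curveball: q·1 + (1−q)·(-3) = 4q - 3
  -3q + 3 = 4q - 3  ⇒  -7q = -6  ⇒  q = 6/7.

p = 4/7, q = 6/7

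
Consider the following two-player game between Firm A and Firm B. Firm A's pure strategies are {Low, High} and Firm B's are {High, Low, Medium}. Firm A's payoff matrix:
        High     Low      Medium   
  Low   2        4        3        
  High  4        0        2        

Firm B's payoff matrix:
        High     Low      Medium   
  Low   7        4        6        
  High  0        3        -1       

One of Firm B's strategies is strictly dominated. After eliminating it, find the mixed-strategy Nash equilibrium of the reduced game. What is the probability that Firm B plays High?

q = 2/3

Firm B's strategy Medium is strictly dominated by High: 7 > 6 and 0 > -1. Eliminate Medium.
For Firm A to be willing to mix, Firm A must be indifferent between Low and High, which pins down Firm B's mix.
  Firm A's payoff to Low: q·2 + (1−q)·4 = -2q + 4
  Firm A's payoff to High: q·4 + (1−q)·0 = 4q
  -2q + 4 = 4q  ⇒  -6q = -4  ⇒  q = 2/3.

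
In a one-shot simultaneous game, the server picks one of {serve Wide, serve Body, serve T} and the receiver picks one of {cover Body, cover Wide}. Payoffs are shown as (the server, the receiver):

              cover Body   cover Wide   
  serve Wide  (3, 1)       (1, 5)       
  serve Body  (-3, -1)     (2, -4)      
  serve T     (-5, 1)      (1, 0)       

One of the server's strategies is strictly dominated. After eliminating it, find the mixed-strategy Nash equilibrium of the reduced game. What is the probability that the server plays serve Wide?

p = 3/7

The server's strategy serve T is strictly dominated by serve Body: -3 > -5 and 2 > 1. Eliminate serve T.
The server's mix must leave the receiver indifferent between cover Body and cover Wide.
  the receiver's expected payoff from cover Body: p·1 + (1−p)·(-1) = 2p - 1
  the receiver's expected payoff from cover Wide: p·5 + (1−p)·(-4) = 9p - 4
  2p - 1 = 9p - 4  ⇒  -7p = -3  ⇒  p = 3/7.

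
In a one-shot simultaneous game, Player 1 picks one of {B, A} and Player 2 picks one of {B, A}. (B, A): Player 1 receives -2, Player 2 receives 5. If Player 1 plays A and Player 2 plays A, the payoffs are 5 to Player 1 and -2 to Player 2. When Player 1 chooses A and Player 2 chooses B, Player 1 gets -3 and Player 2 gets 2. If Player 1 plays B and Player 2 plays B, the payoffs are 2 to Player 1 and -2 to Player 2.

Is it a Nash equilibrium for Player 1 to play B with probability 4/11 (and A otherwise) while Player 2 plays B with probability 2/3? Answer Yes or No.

Given Player 2's mix q = 2/3, Player 1's payoff from B is 2/3 but from A is -1/3. Player 1 strictly prefers B, so Player 1 would not mix.
So the proposed profile is not a Nash equilibrium.

No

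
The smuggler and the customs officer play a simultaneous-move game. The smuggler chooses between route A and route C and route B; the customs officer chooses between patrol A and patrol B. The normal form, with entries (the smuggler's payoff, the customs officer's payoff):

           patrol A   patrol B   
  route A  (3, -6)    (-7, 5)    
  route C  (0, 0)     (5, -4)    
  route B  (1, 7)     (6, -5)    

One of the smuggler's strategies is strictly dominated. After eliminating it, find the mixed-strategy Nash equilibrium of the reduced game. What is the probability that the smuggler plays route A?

The smuggler's strategy route C is strictly dominated by route B: 1 > 0 and 6 > 5. Eliminate route C.
Set the customs officer's expected payoff from patrol A equal to that from patrol B:
  the customs officer's expected payoff from patrol A: p·(-6) + (1−p)·7 = -13p + 7
  the customs officer's expected payoff from patrol B: p·5 + (1−p)·(-5) = 10p - 5
  -13p + 7 = 10p - 5  ⇒  -23p = -12  ⇒  p = 12/23.

p = 12/23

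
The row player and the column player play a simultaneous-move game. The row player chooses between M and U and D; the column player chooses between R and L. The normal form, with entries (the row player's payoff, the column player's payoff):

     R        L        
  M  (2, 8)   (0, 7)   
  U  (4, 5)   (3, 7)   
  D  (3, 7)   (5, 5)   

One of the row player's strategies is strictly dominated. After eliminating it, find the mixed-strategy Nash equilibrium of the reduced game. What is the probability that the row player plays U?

The row player's strategy M is strictly dominated by U: 4 > 2 and 3 > 0. Eliminate M.
The row player's mix must leave the column player indifferent between R and L.
  the column player's expected payoff from R: p·5 + (1−p)·7 = -2p + 7
  the column player's expected payoff from L: p·7 + (1−p)·5 = 2p + 5
  -2p + 7 = 2p + 5  ⇒  -4p = -2  ⇒  p = 1/2.

p = 1/2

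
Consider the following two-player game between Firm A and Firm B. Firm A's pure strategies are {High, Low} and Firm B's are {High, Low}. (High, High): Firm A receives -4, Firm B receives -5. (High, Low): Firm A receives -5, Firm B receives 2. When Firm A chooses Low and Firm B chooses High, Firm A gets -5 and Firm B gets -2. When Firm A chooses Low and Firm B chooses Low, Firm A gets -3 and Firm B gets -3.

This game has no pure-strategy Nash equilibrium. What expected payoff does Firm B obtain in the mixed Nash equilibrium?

Set Firm B's expected payoff from High equal to that from Low:
  Firm B's expected payoff from High: p·(-5) + (1−p)·(-2) = -3p - 2
  Firm B's expected payoff from Low: p·2 + (1−p)·(-3) = 5p - 3
  -3p - 2 = 5p - 3  ⇒  -8p = -1  ⇒  p = 1/8.
At equilibrium Firm B is indifferent across columns, so Firm B's payoff equals the payoff from High: (1/8)·(-5) + (7/8)·(-2) = -19/8.

-19/8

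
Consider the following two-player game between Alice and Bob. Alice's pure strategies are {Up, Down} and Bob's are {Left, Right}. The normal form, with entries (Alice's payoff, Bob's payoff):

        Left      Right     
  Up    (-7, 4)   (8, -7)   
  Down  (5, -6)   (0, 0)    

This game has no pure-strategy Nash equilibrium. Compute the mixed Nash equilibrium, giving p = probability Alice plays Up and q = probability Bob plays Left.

Bob's indifference between Left and Right determines Alice's mixing probability p:
  Bob's payoff to Left: p·4 + (1−p)·(-6) = 10p - 6
  Bob's payoff to Right: p·(-7) + (1−p)·0 = -7p
  10p - 6 = -7p  ⇒  17p = 6  ⇒  p = 6/17.
Bob's mix must leave Alice indifferent between Up and Down.
  Alice's payoff to Up: q·(-7) + (1−q)·8 = -15q + 8
  Alice's payoff to Down: q·5 + (1−q)·0 = 5q
  -15q + 8 = 5q  ⇒  -20q = -8  ⇒  q = 2/5.

p = 6/17, q = 2/5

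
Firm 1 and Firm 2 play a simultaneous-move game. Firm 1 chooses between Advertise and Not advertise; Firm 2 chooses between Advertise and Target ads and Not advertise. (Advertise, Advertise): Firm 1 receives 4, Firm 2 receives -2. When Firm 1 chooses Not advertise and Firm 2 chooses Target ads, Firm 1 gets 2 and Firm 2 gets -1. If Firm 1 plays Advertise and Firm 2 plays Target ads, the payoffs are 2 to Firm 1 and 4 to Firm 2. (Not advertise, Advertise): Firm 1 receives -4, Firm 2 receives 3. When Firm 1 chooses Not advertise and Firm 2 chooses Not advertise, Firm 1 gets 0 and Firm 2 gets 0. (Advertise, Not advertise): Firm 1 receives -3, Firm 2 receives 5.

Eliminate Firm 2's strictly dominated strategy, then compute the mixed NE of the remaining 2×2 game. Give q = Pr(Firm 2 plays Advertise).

Firm 2's strategy Target ads is strictly dominated by Not advertise: 5 > 4 and 0 > -1. Eliminate Target ads.
In a mixed equilibrium Firm 1 is indifferent between Advertise and Not advertise; this condition fixes q.
  Firm 1's payoff to Advertise: q·4 + (1−q)·(-3) = 7q - 3
  Firm 1's payoff to Not advertise: q·(-4) + (1−q)·0 = -4q
  7q - 3 = -4q  ⇒  11q = 3  ⇒  q = 3/11.

q = 3/11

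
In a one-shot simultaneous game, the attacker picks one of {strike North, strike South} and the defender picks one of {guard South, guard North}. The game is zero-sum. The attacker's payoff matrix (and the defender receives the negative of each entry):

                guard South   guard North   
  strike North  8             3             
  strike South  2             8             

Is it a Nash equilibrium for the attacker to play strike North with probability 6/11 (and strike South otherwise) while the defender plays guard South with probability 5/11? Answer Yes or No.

Yes

Check the defender's indifference given the attacker's mix p = 6/11:
  payoff from guard South = -58/11; payoff from guard North = -58/11 — equal.
Check the attacker's indifference given the defender's mix q = 5/11:
  payoff from strike North = 58/11; payoff from strike South = 58/11 — equal.
Both players are indifferent, so neither can profitably deviate.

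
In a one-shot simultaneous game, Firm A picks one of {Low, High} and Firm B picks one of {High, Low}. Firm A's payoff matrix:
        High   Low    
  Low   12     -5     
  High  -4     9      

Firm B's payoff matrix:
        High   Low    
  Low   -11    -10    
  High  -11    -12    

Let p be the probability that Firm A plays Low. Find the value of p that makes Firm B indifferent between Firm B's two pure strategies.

p = 1/2

Firm A's mix must leave Firm B indifferent between High and Low.
  Firm B's expected payoff from High: p·(-11) + (1−p)·(-11) = -11
  Firm B's expected payoff from Low: p·(-10) + (1−p)·(-12) = 2p - 12
  -11 = 2p - 12  ⇒  -2p = -1  ⇒  p = 1/2.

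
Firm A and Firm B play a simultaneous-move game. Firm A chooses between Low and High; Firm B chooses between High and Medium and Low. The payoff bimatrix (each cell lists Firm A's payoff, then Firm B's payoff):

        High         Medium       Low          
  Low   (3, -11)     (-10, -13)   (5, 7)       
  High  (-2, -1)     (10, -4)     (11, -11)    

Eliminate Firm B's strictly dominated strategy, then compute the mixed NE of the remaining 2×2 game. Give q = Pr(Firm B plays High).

Firm B's strategy Medium is strictly dominated by High: -11 > -13 and -1 > -4. Eliminate Medium.
For Firm A to be willing to mix, Firm A must be indifferent between Low and High, which pins down Firm B's mix.
  Firm A's expected payoff from Low: q·3 + (1−q)·5 = -2q + 5
  Firm A's expected payoff from High: q·(-2) + (1−q)·11 = -13q + 11
  -2q + 5 = -13q + 11  ⇒  11q = 6  ⇒  q = 6/11.

q = 6/11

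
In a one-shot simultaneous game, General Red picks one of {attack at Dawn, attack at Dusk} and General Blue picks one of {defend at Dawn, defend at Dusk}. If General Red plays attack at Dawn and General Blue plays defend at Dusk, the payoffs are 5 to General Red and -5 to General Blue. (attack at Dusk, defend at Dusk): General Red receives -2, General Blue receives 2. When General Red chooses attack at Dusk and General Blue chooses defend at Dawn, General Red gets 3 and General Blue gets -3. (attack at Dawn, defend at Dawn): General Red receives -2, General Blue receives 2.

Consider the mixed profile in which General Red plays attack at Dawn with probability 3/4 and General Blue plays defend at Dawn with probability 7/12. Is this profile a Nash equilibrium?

Given General Red's mix p = 3/4, General Blue's payoff from defend at Dawn is 3/4 but from defend at Dusk is -13/4. General Blue strictly prefers defend at Dawn, so General Blue would not mix.
So the proposed profile is not a Nash equilibrium.

No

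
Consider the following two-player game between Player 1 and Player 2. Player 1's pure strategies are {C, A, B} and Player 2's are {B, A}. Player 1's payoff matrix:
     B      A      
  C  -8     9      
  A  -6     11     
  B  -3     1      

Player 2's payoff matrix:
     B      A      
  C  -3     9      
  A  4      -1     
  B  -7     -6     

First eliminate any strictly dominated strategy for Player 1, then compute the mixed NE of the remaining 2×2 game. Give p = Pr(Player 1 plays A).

Player 1's strategy C is strictly dominated by A: -6 > -8 and 11 > 9. Eliminate C.
Player 2's indifference between B and A determines Player 1's mixing probability p:
  Player 2's payoff from B: p·4 + (1−p)·(-7) = 11p - 7
  Player 2's payoff from A: p·(-1) + (1−p)·(-6) = 5p - 6
  11p - 7 = 5p - 6  ⇒  6p = 1  ⇒  p = 1/6.

p = 1/6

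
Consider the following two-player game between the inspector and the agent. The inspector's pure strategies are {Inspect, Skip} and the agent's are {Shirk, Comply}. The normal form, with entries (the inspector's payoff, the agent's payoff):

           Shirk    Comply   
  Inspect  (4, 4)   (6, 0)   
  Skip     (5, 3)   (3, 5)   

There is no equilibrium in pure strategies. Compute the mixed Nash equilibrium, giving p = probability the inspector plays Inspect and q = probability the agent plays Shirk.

p = 1/3, q = 3/4

The agent's indifference between Shirk and Comply determines the inspector's mixing probability p:
  the agent's payoff to Shirk: p·4 + (1−p)·3 = p + 3
  the agent's payoff to Comply: p·0 + (1−p)·5 = -5p + 5
  p + 3 = -5p + 5  ⇒  6p = 2  ⇒  p = 1/3.
The inspector's indifference between Inspect and Skip determines the agent's mixing probability q:
  the inspector's payoff from Inspect: q·4 + (1−q)·6 = -2q + 6
  the inspector's payoff from Skip: q·5 + (1−q)·3 = 2q + 3
  -2q + 6 = 2q + 3  ⇒  -4q = -3  ⇒  q = 3/4.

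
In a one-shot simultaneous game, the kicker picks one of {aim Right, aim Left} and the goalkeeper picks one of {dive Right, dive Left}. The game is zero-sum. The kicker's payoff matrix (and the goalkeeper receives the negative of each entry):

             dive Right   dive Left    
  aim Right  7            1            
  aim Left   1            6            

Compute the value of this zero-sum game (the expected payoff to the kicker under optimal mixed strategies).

Set the kicker's expected payoff from aim Right equal to that from aim Left:
  the kicker's payoff from aim Right: q·7 + (1−q)·1 = 6q + 1
  the kicker's payoff from aim Left: q·1 + (1−q)·6 = -5q + 6
  6q + 1 = -5q + 6  ⇒  11q = 5  ⇒  q = 5/11.
The value is the kicker's expected payoff against this mix (using aim Right): (5/11)·7 + (6/11)·1 = 41/11.

v = 41/11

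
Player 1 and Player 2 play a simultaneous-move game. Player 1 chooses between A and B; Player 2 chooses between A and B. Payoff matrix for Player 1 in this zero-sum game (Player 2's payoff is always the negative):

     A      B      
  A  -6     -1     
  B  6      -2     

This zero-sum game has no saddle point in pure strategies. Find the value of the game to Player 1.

v = -18/13

Player 2's mix must leave Player 1 indifferent between A and B.
  Player 1's expected payoff from A: q·(-6) + (1−q)·(-1) = -5q - 1
  Player 1's expected payoff from B: q·6 + (1−q)·(-2) = 8q - 2
  -5q - 1 = 8q - 2  ⇒  -13q = -1  ⇒  q = 1/13.
The value is Player 1's expected payoff against this mix (using A): (1/13)·(-6) + (12/13)·(-1) = -18/13.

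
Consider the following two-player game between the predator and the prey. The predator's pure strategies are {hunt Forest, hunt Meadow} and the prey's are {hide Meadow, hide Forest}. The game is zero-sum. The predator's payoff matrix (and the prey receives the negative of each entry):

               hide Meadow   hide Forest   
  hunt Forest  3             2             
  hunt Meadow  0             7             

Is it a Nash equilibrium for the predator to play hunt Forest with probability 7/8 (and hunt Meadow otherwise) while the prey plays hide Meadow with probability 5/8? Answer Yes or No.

Check the prey's indifference given the predator's mix p = 7/8:
  payoff from hide Meadow = -21/8; payoff from hide Forest = -21/8 — equal.
Check the predator's indifference given the prey's mix q = 5/8:
  payoff from hunt Forest = 21/8; payoff from hunt Meadow = 21/8 — equal.
Both players are indifferent, so neither can profitably deviate.

Yes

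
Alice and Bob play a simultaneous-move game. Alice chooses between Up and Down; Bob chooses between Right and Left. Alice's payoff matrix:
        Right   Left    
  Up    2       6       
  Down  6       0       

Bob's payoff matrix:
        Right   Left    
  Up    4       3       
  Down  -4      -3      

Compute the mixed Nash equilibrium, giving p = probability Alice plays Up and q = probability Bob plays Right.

p = 1/2, q = 3/5

Alice's mix must leave Bob indifferent between Right and Left.
  Bob's payoff to Right: p·4 + (1−p)·(-4) = 8p - 4
  Bob's payoff to Left: p·3 + (1−p)·(-3) = 6p - 3
  8p - 4 = 6p - 3  ⇒  2p = 1  ⇒  p = 1/2.
For Alice to be willing to mix, Alice must be indifferent between Up and Down, which pins down Bob's mix.
  Alice's payoff from Up: q·2 + (1−q)·6 = -4q + 6
  Alice's payoff from Down: q·6 + (1−q)·0 = 6q
  -4q + 6 = 6q  ⇒  -10q = -6  ⇒  q = 3/5.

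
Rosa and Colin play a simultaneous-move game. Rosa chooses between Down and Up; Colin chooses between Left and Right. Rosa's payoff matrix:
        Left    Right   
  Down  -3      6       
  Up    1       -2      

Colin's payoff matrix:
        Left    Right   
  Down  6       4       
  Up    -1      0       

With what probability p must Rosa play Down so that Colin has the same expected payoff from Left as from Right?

Colin's indifference between Left and Right determines Rosa's mixing probability p:
  Colin's payoff from Left: p·6 + (1−p)·(-1) = 7p - 1
  Colin's payoff from Right: p·4 + (1−p)·0 = 4p
  7p - 1 = 4p  ⇒  3p = 1  ⇒  p = 1/3.

p = 1/3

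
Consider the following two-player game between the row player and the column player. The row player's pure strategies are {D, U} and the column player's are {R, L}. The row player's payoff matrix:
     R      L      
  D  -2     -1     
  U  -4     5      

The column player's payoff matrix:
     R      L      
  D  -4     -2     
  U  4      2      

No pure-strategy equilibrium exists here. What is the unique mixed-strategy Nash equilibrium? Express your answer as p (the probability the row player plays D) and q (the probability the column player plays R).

p = 1/2, q = 3/4

The row player's mix must leave the column player indifferent between R and L.
  the column player's expected payoff from R: p·(-4) + (1−p)·4 = -8p + 4
  the column player's expected payoff from L: p·(-2) + (1−p)·2 = -4p + 2
  -8p + 4 = -4p + 2  ⇒  -4p = -2  ⇒  p = 1/2.
In a mixed equilibrium the row player is indifferent between D and U; this condition fixes q.
  the row player's payoff from D: q·(-2) + (1−q)·(-1) = -q - 1
  the row player's payoff from U: q·(-4) + (1−q)·5 = -9q + 5
  -q - 1 = -9q + 5  ⇒  8q = 6  ⇒  q = 3/4.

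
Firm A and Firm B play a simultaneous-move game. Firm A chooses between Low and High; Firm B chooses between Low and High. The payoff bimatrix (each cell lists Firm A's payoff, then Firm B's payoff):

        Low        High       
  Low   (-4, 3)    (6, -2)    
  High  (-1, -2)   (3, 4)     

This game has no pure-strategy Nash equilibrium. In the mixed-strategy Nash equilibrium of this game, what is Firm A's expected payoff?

Firm A's indifference between Low and High determines Firm B's mixing probability q:
  Firm A's payoff to Low: q·(-4) + (1−q)·6 = -10q + 6
  Firm A's payoff to High: q·(-1) + (1−q)·3 = -4q + 3
  -10q + 6 = -4q + 3  ⇒  -6q = -3  ⇒  q = 1/2.
At equilibrium Firm A is indifferent across rows, so Firm A's payoff equals the payoff from Low: (1/2)·(-4) + (1/2)·6 = 1.

1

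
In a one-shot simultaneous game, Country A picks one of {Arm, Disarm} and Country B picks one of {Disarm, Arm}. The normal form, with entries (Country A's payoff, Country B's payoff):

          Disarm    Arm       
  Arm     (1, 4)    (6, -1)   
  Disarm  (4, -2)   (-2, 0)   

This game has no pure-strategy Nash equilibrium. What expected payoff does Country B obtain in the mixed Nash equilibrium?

-2/7

Country A's mix must leave Country B indifferent between Disarm and Arm.
  Country B's payoff from Disarm: p·4 + (1−p)·(-2) = 6p - 2
  Country B's payoff from Arm: p·(-1) + (1−p)·0 = -p
  6p - 2 = -p  ⇒  7p = 2  ⇒  p = 2/7.
At equilibrium Country B is indifferent across columns, so Country B's payoff equals the payoff from Disarm: (2/7)·4 + (5/7)·(-2) = -2/7.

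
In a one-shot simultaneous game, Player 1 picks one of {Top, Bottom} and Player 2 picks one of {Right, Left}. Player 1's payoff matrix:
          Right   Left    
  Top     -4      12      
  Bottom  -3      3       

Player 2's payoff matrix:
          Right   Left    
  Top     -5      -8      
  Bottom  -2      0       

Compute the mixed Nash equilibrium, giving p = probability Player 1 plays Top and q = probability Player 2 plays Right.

Set Player 2's expected payoff from Right equal to that from Left:
  Player 2's payoff from Right: p·(-5) + (1−p)·(-2) = -3p - 2
  Player 2's payoff from Left: p·(-8) + (1−p)·0 = -8p
  -3p - 2 = -8p  ⇒  5p = 2  ⇒  p = 2/5.
In a mixed equilibrium Player 1 is indifferent between Top and Bottom; this condition fixes q.
  Player 1's payoff to Top: q·(-4) + (1−q)·12 = -16q + 12
  Player 1's payoff to Bottom: q·(-3) + (1−q)·3 = -6q + 3
  -16q + 12 = -6q + 3  ⇒  -10q = -9  ⇒  q = 9/10.

p = 2/5, q = 9/10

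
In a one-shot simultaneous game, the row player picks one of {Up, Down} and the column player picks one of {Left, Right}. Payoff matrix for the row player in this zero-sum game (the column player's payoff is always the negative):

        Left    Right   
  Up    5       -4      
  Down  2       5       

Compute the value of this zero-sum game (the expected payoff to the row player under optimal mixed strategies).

v = 11/4

For the row player to be willing to mix, the row player must be indifferent between Up and Down, which pins down the column player's mix.
  the row player's expected payoff from Up: q·5 + (1−q)·(-4) = 9q - 4
  the row player's expected payoff from Down: q·2 + (1−q)·5 = -3q + 5
  9q - 4 = -3q + 5  ⇒  12q = 9  ⇒  q = 3/4.
The value is the row player's expected payoff against this mix (using Up): (3/4)·5 + (1/4)·(-4) = 11/4.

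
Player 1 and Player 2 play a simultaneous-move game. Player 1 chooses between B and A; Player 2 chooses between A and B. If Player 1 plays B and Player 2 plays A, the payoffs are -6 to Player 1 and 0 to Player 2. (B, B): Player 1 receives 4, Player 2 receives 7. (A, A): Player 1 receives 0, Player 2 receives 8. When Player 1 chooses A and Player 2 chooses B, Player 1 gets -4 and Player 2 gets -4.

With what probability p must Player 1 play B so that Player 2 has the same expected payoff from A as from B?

Player 1's mix must leave Player 2 indifferent between A and B.
  Player 2's expected payoff from A: p·0 + (1−p)·8 = -8p + 8
  Player 2's expected payoff from B: p·7 + (1−p)·(-4) = 11p - 4
  -8p + 8 = 11p - 4  ⇒  -19p = -12  ⇒  p = 12/19.

p = 12/19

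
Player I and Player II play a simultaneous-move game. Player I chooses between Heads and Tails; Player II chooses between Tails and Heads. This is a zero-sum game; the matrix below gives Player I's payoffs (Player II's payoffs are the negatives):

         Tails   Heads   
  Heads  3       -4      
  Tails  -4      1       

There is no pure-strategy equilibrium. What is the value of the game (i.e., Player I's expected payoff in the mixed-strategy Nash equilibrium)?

v = -13/12

In a mixed equilibrium Player I is indifferent between Heads and Tails; this condition fixes q.
  Player I's expected payoff from Heads: q·3 + (1−q)·(-4) = 7q - 4
  Player I's expected payoff from Tails: q·(-4) + (1−q)·1 = -5q + 1
  7q - 4 = -5q + 1  ⇒  12q = 5  ⇒  q = 5/12.
The value is Player I's expected payoff against this mix (using Heads): (5/12)·3 + (7/12)·(-4) = -13/12.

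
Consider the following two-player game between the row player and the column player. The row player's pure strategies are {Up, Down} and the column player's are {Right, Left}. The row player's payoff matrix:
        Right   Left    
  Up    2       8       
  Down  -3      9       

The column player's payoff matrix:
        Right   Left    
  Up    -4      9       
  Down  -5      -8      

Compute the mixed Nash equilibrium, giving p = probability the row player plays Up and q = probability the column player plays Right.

Set the column player's expected payoff from Right equal to that from Left:
  the column player's expected payoff from Right: p·(-4) + (1−p)·(-5) = p - 5
  the column player's expected payoff from Left: p·9 + (1−p)·(-8) = 17p - 8
  p - 5 = 17p - 8  ⇒  -16p = -3  ⇒  p = 3/16.
In a mixed equilibrium the row player is indifferent between Up and Down; this condition fixes q.
  the row player's expected payoff from Up: q·2 + (1−q)·8 = -6q + 8
  the row player's expected payoff from Down: q·(-3) + (1−q)·9 = -12q + 9
  -6q + 8 = -12q + 9  ⇒  6q = 1  ⇒  q = 1/6.

p = 3/16, q = 1/6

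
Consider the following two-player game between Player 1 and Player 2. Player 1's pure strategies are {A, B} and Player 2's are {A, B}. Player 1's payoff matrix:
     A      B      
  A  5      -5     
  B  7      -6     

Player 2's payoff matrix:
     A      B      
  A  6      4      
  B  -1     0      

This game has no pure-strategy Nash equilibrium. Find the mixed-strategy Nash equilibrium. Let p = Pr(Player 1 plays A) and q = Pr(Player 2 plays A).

p = 1/3, q = 1/3

Set Player 2's expected payoff from A equal to that from B:
  Player 2's payoff to A: p·6 + (1−p)·(-1) = 7p - 1
  Player 2's payoff to B: p·4 + (1−p)·0 = 4p
  7p - 1 = 4p  ⇒  3p = 1  ⇒  p = 1/3.
Player 1's indifference between A and B determines Player 2's mixing probability q:
  Player 1's payoff to A: q·5 + (1−q)·(-5) = 10q - 5
  Player 1's payoff to B: q·7 + (1−q)·(-6) = 13q - 6
  10q - 5 = 13q - 6  ⇒  -3q = -1  ⇒  q = 1/3.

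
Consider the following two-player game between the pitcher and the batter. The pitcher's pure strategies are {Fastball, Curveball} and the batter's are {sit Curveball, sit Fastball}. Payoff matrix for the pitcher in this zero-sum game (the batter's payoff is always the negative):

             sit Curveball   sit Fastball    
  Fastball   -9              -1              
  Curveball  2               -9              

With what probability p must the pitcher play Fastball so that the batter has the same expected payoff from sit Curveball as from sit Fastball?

p = 11/19

The pitcher's mix must leave the batter indifferent between sit Curveball and sit Fastball.
  the batter's expected payoff from sit Curveball: p·9 + (1−p)·(-2) = 11p - 2
  the batter's expected payoff from sit Fastball: p·1 + (1−p)·9 = -8p + 9
  11p - 2 = -8p + 9  ⇒  19p = 11  ⇒  p = 11/19.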